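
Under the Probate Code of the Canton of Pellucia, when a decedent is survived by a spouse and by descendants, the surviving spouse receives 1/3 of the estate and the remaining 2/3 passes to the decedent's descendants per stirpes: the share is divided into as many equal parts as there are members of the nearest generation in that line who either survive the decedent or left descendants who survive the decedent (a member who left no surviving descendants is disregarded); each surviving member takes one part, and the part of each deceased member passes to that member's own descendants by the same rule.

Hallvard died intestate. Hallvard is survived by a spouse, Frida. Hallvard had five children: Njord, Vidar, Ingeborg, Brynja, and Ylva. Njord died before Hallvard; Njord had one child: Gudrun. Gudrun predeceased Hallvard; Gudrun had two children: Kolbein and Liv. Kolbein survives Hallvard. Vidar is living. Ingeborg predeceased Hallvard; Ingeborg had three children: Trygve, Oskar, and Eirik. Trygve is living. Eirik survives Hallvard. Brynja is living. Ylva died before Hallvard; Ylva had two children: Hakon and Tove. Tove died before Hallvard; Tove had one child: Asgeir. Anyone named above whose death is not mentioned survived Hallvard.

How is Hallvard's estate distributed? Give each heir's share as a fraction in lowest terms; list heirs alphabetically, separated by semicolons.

Asgeir 1/15; Brynja 2/15; Eirik 2/45; Frida 1/3; Hakon 1/15; Kolbein 1/15; Liv 1/15; Oskar 2/45; Trygve 2/45; Vidar 2/15

Frida, as surviving spouse, takes 1/3.
The remaining 2/3 passes to Hallvard's descendants per stirpes.
The 2/3 is divided into 5 equal shares of 2/15 among Njord, Vidar, Ingeborg, Brynja, Ylva.
Njord predeceased; the 2/15 allotted to Njord's branch passes to Njord's issue by representation.
Gudrun's line is the sole branch at this level, so the full 2/15 passes to Gudrun's issue by representation.
The 2/15 is divided into 2 equal shares of 1/15 among Kolbein, Liv.
Kolbein is living and takes 1/15.
Liv is living and takes 1/15.
Vidar is living and takes 2/15.
Ingeborg predeceased; the 2/15 allotted to Ingeborg's branch passes to Ingeborg's issue by representation.
The 2/15 is divided into 3 equal shares of 2/45 among Trygve, Oskar, Eirik.
Trygve is living and takes 2/45.
Oskar is living and takes 2/45.
Eirik is living and takes 2/45.
Brynja is living and takes 2/15.
Ylva predeceased; the 2/15 allotted to Ylva's branch passes to Ylva's issue by representation.
The 2/15 is divided into 2 equal shares of 1/15 among Hakon, Tove.
Hakon is living and takes 1/15.
Tove predeceased; the 1/15 allotted to Tove's branch passes to Tove's issue by representation.
Asgeir is the sole taker at this level and receives the full 1/15.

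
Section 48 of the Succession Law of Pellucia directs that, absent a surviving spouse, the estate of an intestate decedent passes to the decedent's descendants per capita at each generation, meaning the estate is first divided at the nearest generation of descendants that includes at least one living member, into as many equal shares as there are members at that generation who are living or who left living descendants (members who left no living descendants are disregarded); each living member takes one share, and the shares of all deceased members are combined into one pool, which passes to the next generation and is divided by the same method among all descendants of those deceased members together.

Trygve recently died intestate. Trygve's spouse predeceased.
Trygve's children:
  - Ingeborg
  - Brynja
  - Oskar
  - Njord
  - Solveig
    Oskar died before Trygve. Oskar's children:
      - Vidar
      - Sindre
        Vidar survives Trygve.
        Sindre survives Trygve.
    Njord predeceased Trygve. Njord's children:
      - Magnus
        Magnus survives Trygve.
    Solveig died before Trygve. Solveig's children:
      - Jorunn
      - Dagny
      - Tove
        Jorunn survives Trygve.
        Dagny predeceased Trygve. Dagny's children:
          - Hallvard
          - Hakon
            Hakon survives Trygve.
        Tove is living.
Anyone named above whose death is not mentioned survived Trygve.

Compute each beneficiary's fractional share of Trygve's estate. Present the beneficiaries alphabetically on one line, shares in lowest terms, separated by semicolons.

There is no surviving spouse, so the entire estate passes to Trygve's descendants per capita at each generation.
At generation 1 (Ingeborg, Brynja, Oskar, Njord, Solveig) there are 5 shares of (1)/5 = 1/5 each.
Living: Ingeborg and Brynja — each takes 1/5.
Deceased: Oskar, Njord, and Solveig. Their combined 3/5 is pooled and carried to generation 2.
At generation 2 (Vidar, Sindre, Magnus, Jorunn, Dagny, Tove) there are 6 shares of (3/5)/6 = 1/10 each.
Living: Vidar, Sindre, Magnus, Jorunn, and Tove — each takes 1/10.
Deceased: Dagny. That 1/10 share is carried to generation 3.
At generation 3 (Hallvard, Hakon) there are 2 shares of (1/10)/2 = 1/20 each.
Living: Hallvard and Hakon — each takes 1/20.

Brynja 1/5; Hakon 1/20; Hallvard 1/20; Ingeborg 1/5; Jorunn 1/10; Magnus 1/10; Sindre 1/10; Tove 1/10; Vidar 1/10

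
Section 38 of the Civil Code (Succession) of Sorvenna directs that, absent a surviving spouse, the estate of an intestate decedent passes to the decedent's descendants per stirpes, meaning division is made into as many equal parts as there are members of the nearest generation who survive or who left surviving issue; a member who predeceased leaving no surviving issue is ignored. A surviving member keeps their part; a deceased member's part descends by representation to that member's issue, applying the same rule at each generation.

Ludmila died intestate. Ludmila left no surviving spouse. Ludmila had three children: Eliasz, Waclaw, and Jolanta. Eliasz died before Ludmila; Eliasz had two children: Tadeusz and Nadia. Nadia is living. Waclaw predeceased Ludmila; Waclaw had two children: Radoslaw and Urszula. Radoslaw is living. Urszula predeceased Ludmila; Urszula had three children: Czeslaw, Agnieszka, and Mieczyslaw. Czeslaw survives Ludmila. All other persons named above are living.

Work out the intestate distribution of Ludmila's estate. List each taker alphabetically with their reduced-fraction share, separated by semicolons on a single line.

There is no surviving spouse, so the entire estate passes to Ludmila's descendants per stirpes.
The estate is divided into 3 equal shares of 1/3 among Eliasz, Waclaw, Jolanta.
Eliasz predeceased; the 1/3 allotted to Eliasz's branch passes to Eliasz's issue by representation.
The 1/3 is divided into 2 equal shares of 1/6 among Tadeusz, Nadia.
Tadeusz is living and takes 1/6.
Nadia is living and takes 1/6.
Waclaw predeceased; the 1/3 allotted to Waclaw's branch passes to Waclaw's issue by representation.
The 1/3 is divided into 2 equal shares of 1/6 among Radoslaw, Urszula.
Radoslaw is living and takes 1/6.
Urszula predeceased; the 1/6 allotted to Urszula's branch passes to Urszula's issue by representation.
The 1/6 is divided into 3 equal shares of 1/18 among Czeslaw, Agnieszka, Mieczyslaw.
Czeslaw is living and takes 1/18.
Agnieszka is living and takes 1/18.
Mieczyslaw is living and takes 1/18.
Jolanta is living and takes 1/3.

Agnieszka 1/18; Czeslaw 1/18; Jolanta 1/3; Mieczyslaw 1/18; Nadia 1/6; Radoslaw 1/6; Tadeusz 1/6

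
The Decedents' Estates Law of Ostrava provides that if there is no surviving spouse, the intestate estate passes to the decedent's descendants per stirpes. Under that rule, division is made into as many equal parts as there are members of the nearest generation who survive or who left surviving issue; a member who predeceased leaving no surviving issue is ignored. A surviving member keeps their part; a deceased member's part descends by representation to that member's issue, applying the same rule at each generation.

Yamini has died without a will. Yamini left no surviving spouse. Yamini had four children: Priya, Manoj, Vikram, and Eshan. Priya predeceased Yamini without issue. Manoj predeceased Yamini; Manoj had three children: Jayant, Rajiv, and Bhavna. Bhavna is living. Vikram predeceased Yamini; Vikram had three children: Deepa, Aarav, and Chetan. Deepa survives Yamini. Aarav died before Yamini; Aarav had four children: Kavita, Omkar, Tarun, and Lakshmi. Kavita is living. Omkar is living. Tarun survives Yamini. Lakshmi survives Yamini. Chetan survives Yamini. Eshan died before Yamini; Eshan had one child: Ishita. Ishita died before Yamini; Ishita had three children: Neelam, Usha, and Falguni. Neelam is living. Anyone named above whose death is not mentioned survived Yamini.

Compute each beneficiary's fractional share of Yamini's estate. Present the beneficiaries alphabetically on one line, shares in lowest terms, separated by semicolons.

Bhavna 1/9; Chetan 1/9; Deepa 1/9; Falguni 1/9; Jayant 1/9; Kavita 1/36; Lakshmi 1/36; Neelam 1/9; Omkar 1/36; Rajiv 1/9; Tarun 1/36; Usha 1/9

There is no surviving spouse, so the entire estate passes to Yamini's descendants per stirpes.
Priya left no surviving issue, so that branch lapses and is disregarded.
The estate is divided into 3 equal shares of 1/3 among Manoj, Vikram, Eshan.
Manoj predeceased; the 1/3 allotted to Manoj's branch passes to Manoj's issue by representation.
The 1/3 is divided into 3 equal shares of 1/9 among Jayant, Rajiv, Bhavna.
Jayant is living and takes 1/9.
Rajiv is living and takes 1/9.
Bhavna is living and takes 1/9.
Vikram predeceased; the 1/3 allotted to Vikram's branch passes to Vikram's issue by representation.
The 1/3 is divided into 3 equal shares of 1/9 among Deepa, Aarav, Chetan.
Deepa is living and takes 1/9.
Aarav predeceased; the 1/9 allotted to Aarav's branch passes to Aarav's issue by representation.
The 1/9 is divided into 4 equal shares of 1/36 among Kavita, Omkar, Tarun, Lakshmi.
Kavita is living and takes 1/36.
Omkar is living and takes 1/36.
Tarun is living and takes 1/36.
Lakshmi is living and takes 1/36.
Chetan is living and takes 1/9.
Eshan predeceased; the 1/3 allotted to Eshan's branch passes to Eshan's issue by representation.
Ishita's line is the sole branch at this level, so the full 1/3 passes to Ishita's issue by representation.
The 1/3 is divided into 3 equal shares of 1/9 among Neelam, Usha, Falguni.
Neelam is living and takes 1/9.
Usha is living and takes 1/9.
Falguni is living and takes 1/9.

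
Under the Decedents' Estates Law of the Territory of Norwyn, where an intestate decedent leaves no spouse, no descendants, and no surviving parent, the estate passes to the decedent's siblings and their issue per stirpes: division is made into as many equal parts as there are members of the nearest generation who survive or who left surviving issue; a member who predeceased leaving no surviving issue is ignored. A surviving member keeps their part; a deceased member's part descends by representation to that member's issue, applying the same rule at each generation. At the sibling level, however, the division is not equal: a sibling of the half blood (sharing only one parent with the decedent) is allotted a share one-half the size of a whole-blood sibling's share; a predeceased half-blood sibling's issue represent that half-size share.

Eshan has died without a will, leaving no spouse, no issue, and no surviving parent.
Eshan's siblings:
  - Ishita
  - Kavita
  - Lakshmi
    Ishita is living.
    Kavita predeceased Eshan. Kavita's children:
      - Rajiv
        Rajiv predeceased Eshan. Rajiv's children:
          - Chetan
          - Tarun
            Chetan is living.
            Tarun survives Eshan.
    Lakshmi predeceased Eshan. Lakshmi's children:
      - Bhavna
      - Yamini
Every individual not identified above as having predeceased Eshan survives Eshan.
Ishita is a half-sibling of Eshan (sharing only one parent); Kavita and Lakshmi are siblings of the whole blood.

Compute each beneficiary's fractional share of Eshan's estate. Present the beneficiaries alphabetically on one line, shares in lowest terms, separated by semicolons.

Bhavna 1/5; Chetan 1/5; Ishita 1/5; Tarun 1/5; Yamini 1/5

No spouse, descendants, or parent survives, so the estate passes to Eshan's siblings per stirpes.
Half-blood siblings count for one-half the weight of whole-blood siblings at the initial division.
Dividing 1 in proportion to weights (total weight 5/2): Ishita (weight 1/2) → 1/5; Kavita (weight 1) → 2/5; Lakshmi (weight 1) → 2/5.
Ishita is living and takes 1/5.
Kavita predeceased; the 2/5 allotted to Kavita's branch passes to Kavita's issue by representation.
Rajiv's line is the sole branch at this level, so the full 2/5 passes to Rajiv's issue by representation.
The 2/5 is divided into 2 equal shares of 1/5 among Chetan, Tarun.
Chetan is living and takes 1/5.
Tarun is living and takes 1/5.
Lakshmi predeceased; the 2/5 allotted to Lakshmi's branch passes to Lakshmi's issue by representation.
The 2/5 is divided into 2 equal shares of 1/5 among Bhavna, Yamini.
Bhavna is living and takes 1/5.
Yamini is living and takes 1/5.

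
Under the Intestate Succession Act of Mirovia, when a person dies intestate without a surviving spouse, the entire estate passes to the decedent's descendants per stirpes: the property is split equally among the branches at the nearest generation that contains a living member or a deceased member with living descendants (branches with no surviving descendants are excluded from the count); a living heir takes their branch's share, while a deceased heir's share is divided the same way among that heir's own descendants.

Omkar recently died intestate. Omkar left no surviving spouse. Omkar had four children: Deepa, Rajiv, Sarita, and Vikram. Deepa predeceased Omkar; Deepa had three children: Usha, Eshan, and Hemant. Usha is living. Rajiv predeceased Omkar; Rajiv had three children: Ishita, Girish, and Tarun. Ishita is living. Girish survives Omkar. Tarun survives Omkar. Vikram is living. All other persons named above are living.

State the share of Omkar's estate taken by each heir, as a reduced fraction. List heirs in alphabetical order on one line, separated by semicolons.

There is no surviving spouse, so the entire estate passes to Omkar's descendants per stirpes.
The estate is divided into 4 equal shares of 1/4 among Deepa, Rajiv, Sarita, Vikram.
Deepa predeceased; the 1/4 allotted to Deepa's branch passes to Deepa's issue by representation.
The 1/4 is divided into 3 equal shares of 1/12 among Usha, Eshan, Hemant.
Usha is living and takes 1/12.
Eshan is living and takes 1/12.
Hemant is living and takes 1/12.
Rajiv predeceased; the 1/4 allotted to Rajiv's branch passes to Rajiv's issue by representation.
The 1/4 is divided into 3 equal shares of 1/12 among Ishita, Girish, Tarun.
Ishita is living and takes 1/12.
Girish is living and takes 1/12.
Tarun is living and takes 1/12.
Sarita is living and takes 1/4.
Vikram is living and takes 1/4.

Eshan 1/12; Girish 1/12; Hemant 1/12; Ishita 1/12; Sarita 1/4; Tarun 1/12; Usha 1/12; Vikram 1/4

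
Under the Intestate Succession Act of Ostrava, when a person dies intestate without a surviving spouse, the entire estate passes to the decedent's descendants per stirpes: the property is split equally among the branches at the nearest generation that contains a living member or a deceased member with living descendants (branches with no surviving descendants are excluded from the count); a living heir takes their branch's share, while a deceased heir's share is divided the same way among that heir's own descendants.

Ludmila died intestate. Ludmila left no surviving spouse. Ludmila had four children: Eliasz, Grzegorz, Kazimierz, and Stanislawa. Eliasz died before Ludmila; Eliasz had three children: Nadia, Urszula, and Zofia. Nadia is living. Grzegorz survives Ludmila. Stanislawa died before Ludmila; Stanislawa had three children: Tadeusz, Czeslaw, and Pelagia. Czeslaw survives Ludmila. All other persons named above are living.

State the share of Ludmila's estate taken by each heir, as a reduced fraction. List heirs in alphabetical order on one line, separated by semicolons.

There is no surviving spouse, so the entire estate passes to Ludmila's descendants per stirpes.
The estate is divided into 4 equal shares of 1/4 among Eliasz, Grzegorz, Kazimierz, Stanislawa.
Eliasz predeceased; the 1/4 allotted to Eliasz's branch passes to Eliasz's issue by representation.
The 1/4 is divided into 3 equal shares of 1/12 among Nadia, Urszula, Zofia.
Nadia is living and takes 1/12.
Urszula is living and takes 1/12.
Zofia is living and takes 1/12.
Grzegorz is living and takes 1/4.
Kazimierz is living and takes 1/4.
Stanislawa predeceased; the 1/4 allotted to Stanislawa's branch passes to Stanislawa's issue by representation.
The 1/4 is divided into 3 equal shares of 1/12 among Tadeusz, Czeslaw, Pelagia.
Tadeusz is living and takes 1/12.
Czeslaw is living and takes 1/12.
Pelagia is living and takes 1/12.

Czeslaw 1/12; Grzegorz 1/4; Kazimierz 1/4; Nadia 1/12; Pelagia 1/12; Tadeusz 1/12; Urszula 1/12; Zofia 1/12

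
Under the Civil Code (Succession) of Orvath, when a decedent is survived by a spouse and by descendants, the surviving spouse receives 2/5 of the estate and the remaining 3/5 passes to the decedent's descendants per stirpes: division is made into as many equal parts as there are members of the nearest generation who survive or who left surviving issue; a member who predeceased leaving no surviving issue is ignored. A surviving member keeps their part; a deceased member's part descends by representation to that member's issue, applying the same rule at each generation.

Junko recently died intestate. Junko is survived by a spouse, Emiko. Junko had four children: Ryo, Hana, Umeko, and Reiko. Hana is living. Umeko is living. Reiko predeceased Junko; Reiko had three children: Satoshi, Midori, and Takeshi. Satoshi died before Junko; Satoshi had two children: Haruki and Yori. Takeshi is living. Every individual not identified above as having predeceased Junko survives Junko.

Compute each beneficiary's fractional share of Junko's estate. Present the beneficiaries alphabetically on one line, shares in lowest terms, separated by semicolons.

Emiko, as surviving spouse, takes 2/5.
The remaining 3/5 passes to Junko's descendants per stirpes.
The 3/5 is divided into 4 equal shares of 3/20 among Ryo, Hana, Umeko, Reiko.
Ryo is living and takes 3/20.
Hana is living and takes 3/20.
Umeko is living and takes 3/20.
Reiko predeceased; the 3/20 allotted to Reiko's branch passes to Reiko's issue by representation.
The 3/20 is divided into 3 equal shares of 1/20 among Satoshi, Midori, Takeshi.
Satoshi predeceased; the 1/20 allotted to Satoshi's branch passes to Satoshi's issue by representation.
The 1/20 is divided into 2 equal shares of 1/40 among Haruki, Yori.
Haruki is living and takes 1/40.
Yori is living and takes 1/40.
Midori is living and takes 1/20.
Takeshi is living and takes 1/20.

Emiko 2/5; Hana 3/20; Haruki 1/40; Midori 1/20; Ryo 3/20; Takeshi 1/20; Umeko 3/20; Yori 1/40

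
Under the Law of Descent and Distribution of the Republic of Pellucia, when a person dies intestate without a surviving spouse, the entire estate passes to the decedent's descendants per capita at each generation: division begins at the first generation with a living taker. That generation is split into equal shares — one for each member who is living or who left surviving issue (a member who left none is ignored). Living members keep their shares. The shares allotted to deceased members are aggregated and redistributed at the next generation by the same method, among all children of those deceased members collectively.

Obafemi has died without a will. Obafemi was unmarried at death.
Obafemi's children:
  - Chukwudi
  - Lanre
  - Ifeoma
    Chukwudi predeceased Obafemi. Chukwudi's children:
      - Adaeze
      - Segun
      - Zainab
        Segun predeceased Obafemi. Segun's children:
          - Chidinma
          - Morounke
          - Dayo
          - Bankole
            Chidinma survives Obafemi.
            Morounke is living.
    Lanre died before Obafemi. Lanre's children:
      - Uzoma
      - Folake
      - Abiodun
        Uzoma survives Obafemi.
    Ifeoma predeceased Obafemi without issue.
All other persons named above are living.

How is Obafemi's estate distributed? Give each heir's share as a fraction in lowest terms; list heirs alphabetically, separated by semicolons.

Abiodun 1/6; Adaeze 1/6; Bankole 1/24; Chidinma 1/24; Dayo 1/24; Folake 1/6; Morounke 1/24; Uzoma 1/6; Zainab 1/6

There is no surviving spouse, so the entire estate passes to Obafemi's descendants per capita at each generation.
No one at generation 1 (Chukwudi, Lanre) is living; moving to the next generation.
At generation 2 (Adaeze, Segun, Zainab, Uzoma, Folake, Abiodun) there are 6 shares of (1)/6 = 1/6 each.
Living: Adaeze, Zainab, Uzoma, Folake, and Abiodun — each takes 1/6.
Deceased: Segun. That 1/6 share is carried to generation 3.
At generation 3 (Chidinma, Morounke, Dayo, Bankole) there are 4 shares of (1/6)/4 = 1/24 each.
Living: Chidinma, Morounke, Dayo, and Bankole — each takes 1/24.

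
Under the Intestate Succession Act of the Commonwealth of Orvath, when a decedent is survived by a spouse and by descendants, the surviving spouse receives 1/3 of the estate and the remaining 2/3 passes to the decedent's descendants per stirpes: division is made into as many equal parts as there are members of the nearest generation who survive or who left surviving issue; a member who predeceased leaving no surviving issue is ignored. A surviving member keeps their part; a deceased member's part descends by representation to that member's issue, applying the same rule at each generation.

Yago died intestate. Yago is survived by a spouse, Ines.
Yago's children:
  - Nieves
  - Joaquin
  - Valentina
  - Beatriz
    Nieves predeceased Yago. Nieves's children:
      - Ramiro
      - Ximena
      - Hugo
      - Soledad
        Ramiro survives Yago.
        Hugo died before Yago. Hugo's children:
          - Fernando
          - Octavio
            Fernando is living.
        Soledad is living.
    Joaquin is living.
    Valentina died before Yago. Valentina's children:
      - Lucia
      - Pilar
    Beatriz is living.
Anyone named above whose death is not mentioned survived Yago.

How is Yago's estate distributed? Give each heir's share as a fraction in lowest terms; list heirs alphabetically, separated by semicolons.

Ines, as surviving spouse, takes 1/3.
The remaining 2/3 passes to Yago's descendants per stirpes.
The 2/3 is divided into 4 equal shares of 1/6 among Nieves, Joaquin, Valentina, Beatriz.
Nieves predeceased; the 1/6 allotted to Nieves's branch passes to Nieves's issue by representation.
The 1/6 is divided into 4 equal shares of 1/24 among Ramiro, Ximena, Hugo, Soledad.
Ramiro is living and takes 1/24.
Ximena is living and takes 1/24.
Hugo predeceased; the 1/24 allotted to Hugo's branch passes to Hugo's issue by representation.
The 1/24 is divided into 2 equal shares of 1/48 among Fernando, Octavio.
Fernando is living and takes 1/48.
Octavio is living and takes 1/48.
Soledad is living and takes 1/24.
Joaquin is living and takes 1/6.
Valentina predeceased; the 1/6 allotted to Valentina's branch passes to Valentina's issue by representation.
The 1/6 is divided into 2 equal shares of 1/12 among Lucia, Pilar.
Lucia is living and takes 1/12.
Pilar is living and takes 1/12.
Beatriz is living and takes 1/6.

Beatriz 1/6; Fernando 1/48; Ines 1/3; Joaquin 1/6; Lucia 1/12; Octavio 1/48; Pilar 1/12; Ramiro 1/24; Soledad 1/24; Ximena 1/24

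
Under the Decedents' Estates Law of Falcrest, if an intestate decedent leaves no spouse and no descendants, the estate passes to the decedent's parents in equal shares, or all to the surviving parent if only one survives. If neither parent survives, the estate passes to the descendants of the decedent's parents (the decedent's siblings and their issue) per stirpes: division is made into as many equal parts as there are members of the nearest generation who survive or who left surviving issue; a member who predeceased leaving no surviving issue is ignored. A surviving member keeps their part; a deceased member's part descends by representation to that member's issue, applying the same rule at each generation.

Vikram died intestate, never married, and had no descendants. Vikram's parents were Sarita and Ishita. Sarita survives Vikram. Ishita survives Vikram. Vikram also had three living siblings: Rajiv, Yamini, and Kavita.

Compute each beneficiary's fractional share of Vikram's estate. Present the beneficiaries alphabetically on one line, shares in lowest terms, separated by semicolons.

Ishita 1/2; Sarita 1/2

Both parents survive, so Sarita and Ishita each take 1/2. The siblings take nothing because a surviving parent has priority.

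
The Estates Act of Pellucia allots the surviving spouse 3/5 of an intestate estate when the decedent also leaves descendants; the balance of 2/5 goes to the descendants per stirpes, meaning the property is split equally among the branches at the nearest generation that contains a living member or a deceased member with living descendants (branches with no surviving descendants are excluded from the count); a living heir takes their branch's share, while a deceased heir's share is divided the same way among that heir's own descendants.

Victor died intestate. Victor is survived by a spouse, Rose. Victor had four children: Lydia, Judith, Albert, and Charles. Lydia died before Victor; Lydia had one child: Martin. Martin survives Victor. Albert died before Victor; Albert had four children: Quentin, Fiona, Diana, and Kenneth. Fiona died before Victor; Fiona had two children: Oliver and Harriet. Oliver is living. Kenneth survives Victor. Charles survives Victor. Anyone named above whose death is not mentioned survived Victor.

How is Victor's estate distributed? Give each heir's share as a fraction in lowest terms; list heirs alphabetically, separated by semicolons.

Charles 1/10; Diana 1/40; Harriet 1/80; Judith 1/10; Kenneth 1/40; Martin 1/10; Oliver 1/80; Quentin 1/40; Rose 3/5

Rose, as surviving spouse, takes 3/5.
The remaining 2/5 passes to Victor's descendants per stirpes.
The 2/5 is divided into 4 equal shares of 1/10 among Lydia, Judith, Albert, Charles.
Lydia predeceased; the 1/10 allotted to Lydia's branch passes to Lydia's issue by representation.
Martin is the sole taker at this level and receives the full 1/10.
Judith is living and takes 1/10.
Albert predeceased; the 1/10 allotted to Albert's branch passes to Albert's issue by representation.
The 1/10 is divided into 4 equal shares of 1/40 among Quentin, Fiona, Diana, Kenneth.
Quentin is living and takes 1/40.
Fiona predeceased; the 1/40 allotted to Fiona's branch passes to Fiona's issue by representation.
The 1/40 is divided into 2 equal shares of 1/80 among Oliver, Harriet.
Oliver is living and takes 1/80.
Harriet is living and takes 1/80.
Diana is living and takes 1/40.
Kenneth is living and takes 1/40.
Charles is living and takes 1/10.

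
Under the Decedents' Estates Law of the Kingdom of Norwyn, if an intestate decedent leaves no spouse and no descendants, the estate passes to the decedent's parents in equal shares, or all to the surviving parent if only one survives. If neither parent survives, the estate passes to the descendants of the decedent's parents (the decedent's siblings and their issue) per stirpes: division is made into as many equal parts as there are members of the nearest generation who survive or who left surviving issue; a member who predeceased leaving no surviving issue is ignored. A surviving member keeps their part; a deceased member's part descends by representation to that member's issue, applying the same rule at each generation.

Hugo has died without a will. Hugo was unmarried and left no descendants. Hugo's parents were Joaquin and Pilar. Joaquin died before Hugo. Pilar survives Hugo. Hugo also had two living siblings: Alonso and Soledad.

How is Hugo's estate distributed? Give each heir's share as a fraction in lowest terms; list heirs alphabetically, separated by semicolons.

Pilar 1

Only one parent, Pilar, survives, so Pilar takes the entire estate. The siblings take nothing because a surviving parent has priority.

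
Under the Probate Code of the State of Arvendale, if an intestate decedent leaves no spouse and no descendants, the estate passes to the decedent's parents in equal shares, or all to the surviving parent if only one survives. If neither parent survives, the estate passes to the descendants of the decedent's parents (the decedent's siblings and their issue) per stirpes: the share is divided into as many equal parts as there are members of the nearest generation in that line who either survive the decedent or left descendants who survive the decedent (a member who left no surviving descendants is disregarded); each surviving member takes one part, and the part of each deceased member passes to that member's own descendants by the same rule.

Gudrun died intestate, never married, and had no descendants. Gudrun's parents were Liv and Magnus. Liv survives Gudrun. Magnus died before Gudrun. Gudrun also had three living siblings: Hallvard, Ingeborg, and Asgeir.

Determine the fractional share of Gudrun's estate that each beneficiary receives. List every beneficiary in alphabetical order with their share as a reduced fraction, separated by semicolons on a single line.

Liv 1

Only one parent, Liv, survives, so Liv takes the entire estate. The siblings take nothing because a surviving parent has priority.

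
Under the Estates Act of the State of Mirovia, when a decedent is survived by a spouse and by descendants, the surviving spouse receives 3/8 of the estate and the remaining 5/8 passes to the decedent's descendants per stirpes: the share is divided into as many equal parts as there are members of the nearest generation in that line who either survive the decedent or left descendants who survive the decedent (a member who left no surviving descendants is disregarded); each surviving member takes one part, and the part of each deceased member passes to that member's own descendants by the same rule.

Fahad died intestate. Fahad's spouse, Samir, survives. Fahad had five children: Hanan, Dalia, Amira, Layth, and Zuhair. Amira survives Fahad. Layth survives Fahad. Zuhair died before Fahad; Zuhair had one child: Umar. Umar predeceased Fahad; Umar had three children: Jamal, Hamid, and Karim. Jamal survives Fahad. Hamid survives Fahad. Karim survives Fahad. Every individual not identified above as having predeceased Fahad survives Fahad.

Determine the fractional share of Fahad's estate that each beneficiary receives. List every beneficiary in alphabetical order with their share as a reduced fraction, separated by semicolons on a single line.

Amira 1/8; Dalia 1/8; Hamid 1/24; Hanan 1/8; Jamal 1/24; Karim 1/24; Layth 1/8; Samir 3/8

Samir, as surviving spouse, takes 3/8.
The remaining 5/8 passes to Fahad's descendants per stirpes.
The 5/8 is divided into 5 equal shares of 1/8 among Hanan, Dalia, Amira, Layth, Zuhair.
Hanan is living and takes 1/8.
Dalia is living and takes 1/8.
Amira is living and takes 1/8.
Layth is living and takes 1/8.
Zuhair predeceased; the 1/8 allotted to Zuhair's branch passes to Zuhair's issue by representation.
Umar's line is the sole branch at this level, so the full 1/8 passes to Umar's issue by representation.
The 1/8 is divided into 3 equal shares of 1/24 among Jamal, Hamid, Karim.
Jamal is living and takes 1/24.
Hamid is living and takes 1/24.
Karim is living and takes 1/24.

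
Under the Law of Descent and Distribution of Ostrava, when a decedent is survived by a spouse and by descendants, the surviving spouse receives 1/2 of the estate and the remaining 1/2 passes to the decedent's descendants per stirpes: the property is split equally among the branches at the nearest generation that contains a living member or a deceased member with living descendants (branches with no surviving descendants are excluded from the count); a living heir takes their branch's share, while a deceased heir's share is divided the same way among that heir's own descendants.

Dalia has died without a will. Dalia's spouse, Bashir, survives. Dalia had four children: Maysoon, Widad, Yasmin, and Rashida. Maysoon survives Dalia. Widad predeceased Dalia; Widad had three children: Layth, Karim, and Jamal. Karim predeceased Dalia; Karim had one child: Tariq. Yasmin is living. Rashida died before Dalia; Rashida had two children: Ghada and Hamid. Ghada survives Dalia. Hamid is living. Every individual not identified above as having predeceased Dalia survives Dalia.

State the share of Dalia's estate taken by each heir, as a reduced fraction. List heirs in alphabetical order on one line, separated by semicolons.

Bashir 1/2; Ghada 1/16; Hamid 1/16; Jamal 1/24; Layth 1/24; Maysoon 1/8; Tariq 1/24; Yasmin 1/8

Bashir, as surviving spouse, takes 1/2.
The remaining 1/2 passes to Dalia's descendants per stirpes.
The 1/2 is divided into 4 equal shares of 1/8 among Maysoon, Widad, Yasmin, Rashida.
Maysoon is living and takes 1/8.
Widad predeceased; the 1/8 allotted to Widad's branch passes to Widad's issue by representation.
The 1/8 is divided into 3 equal shares of 1/24 among Layth, Karim, Jamal.
Layth is living and takes 1/24.
Karim predeceased; the 1/24 allotted to Karim's branch passes to Karim's issue by representation.
Tariq is the sole taker at this level and receives the full 1/24.
Jamal is living and takes 1/24.
Yasmin is living and takes 1/8.
Rashida predeceased; the 1/8 allotted to Rashida's branch passes to Rashida's issue by representation.
The 1/8 is divided into 2 equal shares of 1/16 among Ghada, Hamid.
Ghada is living and takes 1/16.
Hamid is living and takes 1/16.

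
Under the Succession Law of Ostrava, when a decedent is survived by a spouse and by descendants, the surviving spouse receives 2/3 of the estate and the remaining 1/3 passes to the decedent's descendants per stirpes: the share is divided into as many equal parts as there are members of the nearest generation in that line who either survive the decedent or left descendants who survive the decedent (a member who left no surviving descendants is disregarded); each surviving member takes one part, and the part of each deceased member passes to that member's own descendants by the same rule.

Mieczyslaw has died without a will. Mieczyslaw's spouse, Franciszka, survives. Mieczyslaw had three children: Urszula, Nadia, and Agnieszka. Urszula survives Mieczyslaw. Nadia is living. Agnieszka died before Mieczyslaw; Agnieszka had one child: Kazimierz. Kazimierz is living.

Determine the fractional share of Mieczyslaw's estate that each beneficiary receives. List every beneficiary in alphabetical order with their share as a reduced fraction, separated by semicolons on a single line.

Franciszka, as surviving spouse, takes 2/3.
The remaining 1/3 passes to Mieczyslaw's descendants per stirpes.
The 1/3 is divided into 3 equal shares of 1/9 among Urszula, Nadia, Agnieszka.
Urszula is living and takes 1/9.
Nadia is living and takes 1/9.
Agnieszka predeceased; the 1/9 allotted to Agnieszka's branch passes to Agnieszka's issue by representation.
Kazimierz is the sole taker at this level and receives the full 1/9.

Franciszka 2/3; Kazimierz 1/9; Nadia 1/9; Urszula 1/9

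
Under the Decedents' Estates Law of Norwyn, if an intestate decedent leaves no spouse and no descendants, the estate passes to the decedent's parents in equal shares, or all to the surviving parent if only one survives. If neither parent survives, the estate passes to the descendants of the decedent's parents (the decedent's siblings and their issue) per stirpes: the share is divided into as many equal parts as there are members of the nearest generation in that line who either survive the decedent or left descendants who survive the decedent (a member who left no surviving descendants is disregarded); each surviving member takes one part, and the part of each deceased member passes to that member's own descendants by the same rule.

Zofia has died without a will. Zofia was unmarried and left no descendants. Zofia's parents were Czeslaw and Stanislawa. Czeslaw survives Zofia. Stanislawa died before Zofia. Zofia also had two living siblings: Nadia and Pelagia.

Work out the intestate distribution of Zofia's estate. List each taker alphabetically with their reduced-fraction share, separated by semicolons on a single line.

Only one parent, Czeslaw, survives, so Czeslaw takes the entire estate. The siblings take nothing because a surviving parent has priority.

Czeslaw 1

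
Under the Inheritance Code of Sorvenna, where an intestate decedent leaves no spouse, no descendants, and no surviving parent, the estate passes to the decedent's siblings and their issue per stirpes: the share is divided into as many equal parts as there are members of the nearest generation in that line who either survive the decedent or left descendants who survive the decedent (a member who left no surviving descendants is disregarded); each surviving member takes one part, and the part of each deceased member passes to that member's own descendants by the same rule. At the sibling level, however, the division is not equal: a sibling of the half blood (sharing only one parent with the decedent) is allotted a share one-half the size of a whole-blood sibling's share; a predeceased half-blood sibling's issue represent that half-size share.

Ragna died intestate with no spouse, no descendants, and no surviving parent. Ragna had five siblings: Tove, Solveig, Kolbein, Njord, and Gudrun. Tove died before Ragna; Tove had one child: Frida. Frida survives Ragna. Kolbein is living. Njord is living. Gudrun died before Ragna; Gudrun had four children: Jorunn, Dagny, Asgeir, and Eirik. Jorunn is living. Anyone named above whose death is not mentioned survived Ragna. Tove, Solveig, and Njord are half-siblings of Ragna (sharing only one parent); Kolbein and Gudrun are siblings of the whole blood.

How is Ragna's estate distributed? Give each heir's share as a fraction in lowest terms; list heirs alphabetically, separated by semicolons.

Asgeir 1/14; Dagny 1/14; Eirik 1/14; Frida 1/7; Jorunn 1/14; Kolbein 2/7; Njord 1/7; Solveig 1/7

No spouse, descendants, or parent survives, so the estate passes to Ragna's siblings per stirpes.
Half-blood siblings count for one-half the weight of whole-blood siblings at the initial division.
Dividing 1 in proportion to weights (total weight 7/2): Tove (weight 1/2) → 1/7; Solveig (weight 1/2) → 1/7; Kolbein (weight 1) → 2/7; Njord (weight 1/2) → 1/7; Gudrun (weight 1) → 2/7.
Tove predeceased; the 1/7 allotted to Tove's branch passes to Tove's issue by representation.
Frida is the sole taker at this level and receives the full 1/7.
Solveig is living and takes 1/7.
Kolbein is living and takes 2/7.
Njord is living and takes 1/7.
Gudrun predeceased; the 2/7 allotted to Gudrun's branch passes to Gudrun's issue by representation.
The 2/7 is divided into 4 equal shares of 1/14 among Jorunn, Dagny, Asgeir, Eirik.
Jorunn is living and takes 1/14.
Dagny is living and takes 1/14.
Asgeir is living and takes 1/14.
Eirik is living and takes 1/14.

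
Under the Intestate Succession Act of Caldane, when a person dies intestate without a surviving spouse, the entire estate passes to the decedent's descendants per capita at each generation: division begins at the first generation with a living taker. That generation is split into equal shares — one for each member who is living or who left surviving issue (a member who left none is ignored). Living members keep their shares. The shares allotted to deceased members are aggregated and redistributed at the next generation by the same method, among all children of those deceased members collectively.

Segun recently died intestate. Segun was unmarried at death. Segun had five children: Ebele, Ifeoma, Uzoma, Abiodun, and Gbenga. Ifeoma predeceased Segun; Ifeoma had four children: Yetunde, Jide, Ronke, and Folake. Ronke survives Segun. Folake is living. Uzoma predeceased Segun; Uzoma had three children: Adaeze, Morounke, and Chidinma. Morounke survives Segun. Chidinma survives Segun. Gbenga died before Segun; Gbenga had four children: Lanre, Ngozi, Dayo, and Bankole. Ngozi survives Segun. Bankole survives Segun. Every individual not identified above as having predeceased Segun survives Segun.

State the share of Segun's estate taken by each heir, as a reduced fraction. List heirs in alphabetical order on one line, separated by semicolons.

There is no surviving spouse, so the entire estate passes to Segun's descendants per capita at each generation.
At generation 1 (Ebele, Ifeoma, Uzoma, Abiodun, Gbenga) there are 5 shares of (1)/5 = 1/5 each.
Living: Ebele and Abiodun — each takes 1/5.
Deceased: Ifeoma, Uzoma, and Gbenga. Their combined 3/5 is pooled and carried to generation 2.
At generation 2 (Yetunde, Jide, Ronke, Folake, Adaeze, Morounke, Chidinma, Lanre, Ngozi, Dayo, Bankole) there are 11 shares of (3/5)/11 = 3/55 each.
Living: Yetunde, Jide, Ronke, Folake, Adaeze, Morounke, Chidinma, Lanre, Ngozi, Dayo, and Bankole — each takes 3/55.

Abiodun 1/5; Adaeze 3/55; Bankole 3/55; Chidinma 3/55; Dayo 3/55; Ebele 1/5; Folake 3/55; Jide 3/55; Lanre 3/55; Morounke 3/55; Ngozi 3/55; Ronke 3/55; Yetunde 3/55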